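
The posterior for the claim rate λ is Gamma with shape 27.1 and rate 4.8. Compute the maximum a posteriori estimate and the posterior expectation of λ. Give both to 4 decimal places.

MAP = 5.4375, posterior mean = 5.6458

Mode = (α−1)/β = 26.1/4.8 = 5.4375.
Mean = α/β = 27.1/4.8 = 5.6458.
The mean is pulled above the mode by the posterior's right skew.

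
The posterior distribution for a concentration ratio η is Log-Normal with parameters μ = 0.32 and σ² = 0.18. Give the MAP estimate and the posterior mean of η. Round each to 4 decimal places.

Mode = exp(μ − σ²) = exp(0.14) = 1.1503.
Mean = exp(μ + σ²/2) = exp(0.410) = 1.5068.

MAP estimate = 1.1503, posterior mean = 1.5068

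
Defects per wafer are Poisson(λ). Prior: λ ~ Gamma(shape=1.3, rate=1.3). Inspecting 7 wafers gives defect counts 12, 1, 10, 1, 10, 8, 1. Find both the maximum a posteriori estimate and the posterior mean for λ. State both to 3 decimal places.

Σ counts = 43. Posterior: Gamma(shape = 1.3+43 = 44.3, rate = 1.3+7 = 8.3).
Mode = (α−1)/β = 43.3/8.3 = 5.217.
Mean = α/β = 44.3/8.3 = 5.337.

λ_MAP = 5.217, E[λ|data] = 5.337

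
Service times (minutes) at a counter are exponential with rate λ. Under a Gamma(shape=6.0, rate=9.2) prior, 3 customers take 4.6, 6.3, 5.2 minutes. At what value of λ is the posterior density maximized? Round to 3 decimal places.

0.316

Σ times = 16.1. Posterior: Gamma(shape = 6.0+3 = 9.0, rate = 9.2+16.1 = 25.3).
Mode = (α−1)/β = 8.0/25.3 = 0.316.
Mean = α/β = 9.0/25.3 = 0.356.
This is the posterior mode — the MAP estimate.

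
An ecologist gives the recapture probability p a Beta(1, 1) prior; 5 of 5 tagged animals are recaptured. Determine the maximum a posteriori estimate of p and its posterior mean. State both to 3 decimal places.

MAP = 1.000; posterior mean = 0.857

Posterior: Beta(1+5, 1+0) = Beta(6, 1).
Since β = 1 ≤ 1 and α > 1, the Beta density is monotone increasing on [0,1]; the mode is at 1.
Mean = 6/(6+1) = 0.857.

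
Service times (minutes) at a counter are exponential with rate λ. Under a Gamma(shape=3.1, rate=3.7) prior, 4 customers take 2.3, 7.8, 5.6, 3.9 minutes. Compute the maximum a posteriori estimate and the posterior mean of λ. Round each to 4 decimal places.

Σ times = 19.6. Posterior: Gamma(shape = 3.1+4 = 7.1, rate = 3.7+19.6 = 23.3).
Mode = (α−1)/β = 6.1/23.3 = 0.2618.
Mean = α/β = 7.1/23.3 = 0.3047.

maximum a posteriori estimate = 0.2618, posterior mean = 0.3047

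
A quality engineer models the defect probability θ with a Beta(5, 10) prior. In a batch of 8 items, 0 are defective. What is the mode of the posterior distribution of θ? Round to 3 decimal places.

Posterior: Beta(5+0, 10+8) = Beta(5, 18).
Mode = (5−1)/(5+18−2) = 4/21 = 0.190.
Mean = 5/(5+18) = 5/23 = 0.217.
This is the posterior mode — the MAP estimate.

0.190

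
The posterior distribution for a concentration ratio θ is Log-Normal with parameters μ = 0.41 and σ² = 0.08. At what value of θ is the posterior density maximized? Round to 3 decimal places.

1.391

Mode = exp(μ − σ²) = exp(0.33) = 1.391.
Mean = exp(μ + σ²/2) = exp(0.450) = 1.568.
This is the posterior mode — the MAP estimate.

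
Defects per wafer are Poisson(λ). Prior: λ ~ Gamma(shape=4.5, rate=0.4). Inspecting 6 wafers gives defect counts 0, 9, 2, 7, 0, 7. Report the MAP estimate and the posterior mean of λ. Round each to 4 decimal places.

Σ counts = 25. Posterior: Gamma(shape = 4.5+25 = 29.5, rate = 0.4+6 = 6.4).
Mode = (α−1)/β = 28.5/6.4 = 4.4531.
Mean = α/β = 29.5/6.4 = 4.6094.

MAP = 4.4531; posterior mean = 4.6094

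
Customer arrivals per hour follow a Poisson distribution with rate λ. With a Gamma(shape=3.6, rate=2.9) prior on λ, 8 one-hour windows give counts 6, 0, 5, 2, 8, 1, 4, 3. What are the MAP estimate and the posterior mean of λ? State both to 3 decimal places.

MAP = 2.899; posterior mean = 2.991

Σ counts = 29. Posterior: Gamma(shape = 3.6+29 = 32.6, rate = 2.9+8 = 10.9).
Mode = (α−1)/β = 31.6/10.9 = 2.899.
Mean = α/β = 32.6/10.9 = 2.991.
Mean > mode: the posterior has a right tail.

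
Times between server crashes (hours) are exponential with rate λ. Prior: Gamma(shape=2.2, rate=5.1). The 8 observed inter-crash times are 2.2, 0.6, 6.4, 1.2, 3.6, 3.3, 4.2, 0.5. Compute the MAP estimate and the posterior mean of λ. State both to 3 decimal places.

Σ times = 22.0. Posterior: Gamma(shape = 2.2+8 = 10.2, rate = 5.1+22.0 = 27.1).
Mode = (α−1)/β = 9.2/27.1 = 0.339.
Mean = α/β = 10.2/27.1 = 0.376.
The mean is pulled above the mode by the posterior's right skew.

MAP: 0.339. Posterior mean: 0.376.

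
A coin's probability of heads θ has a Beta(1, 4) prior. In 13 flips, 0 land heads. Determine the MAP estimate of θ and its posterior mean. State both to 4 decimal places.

MAP = 0.0000; posterior mean = 0.0556

Posterior: Beta(1+0, 4+13) = Beta(1, 17).
Since α = 1 ≤ 1 and β > 1, the Beta density is monotone decreasing on [0,1]; the mode is at 0.
Mean = 1/(1+17) = 0.0556.
Mean > mode: the posterior has a right tail.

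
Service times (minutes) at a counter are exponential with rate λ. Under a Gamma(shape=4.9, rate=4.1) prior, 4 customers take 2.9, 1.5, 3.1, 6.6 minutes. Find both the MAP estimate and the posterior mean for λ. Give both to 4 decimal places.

Σ times = 14.1. Posterior: Gamma(shape = 4.9+4 = 8.9, rate = 4.1+14.1 = 18.2).
Mode = (α−1)/β = 7.9/18.2 = 0.4341.
Mean = α/β = 8.9/18.2 = 0.4890.
The mean is pulled above the mode by the posterior's right skew.

MAP = 0.4341, posterior mean = 0.4890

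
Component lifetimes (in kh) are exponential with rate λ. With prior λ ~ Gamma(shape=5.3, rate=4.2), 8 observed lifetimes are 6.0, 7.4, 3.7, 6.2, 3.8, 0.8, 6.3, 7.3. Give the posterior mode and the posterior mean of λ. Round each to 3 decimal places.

Σ times = 41.5. Posterior: Gamma(shape = 5.3+8 = 13.3, rate = 4.2+41.5 = 45.7).
Mode = (α−1)/β = 12.3/45.7 = 0.269.
Mean = α/β = 13.3/45.7 = 0.291.
Right-skewed posterior ⇒ mode < mean.

posterior mode = 0.269, posterior mean = 0.291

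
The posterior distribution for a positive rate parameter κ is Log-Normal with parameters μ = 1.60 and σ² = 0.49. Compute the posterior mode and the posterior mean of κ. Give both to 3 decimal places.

Mode = exp(μ − σ²) = exp(1.11) = 3.034.
Mean = exp(μ + σ²/2) = exp(1.845) = 6.328.
Right-skewed posterior ⇒ mode < mean.

MAP = 3.034, posterior mean = 6.328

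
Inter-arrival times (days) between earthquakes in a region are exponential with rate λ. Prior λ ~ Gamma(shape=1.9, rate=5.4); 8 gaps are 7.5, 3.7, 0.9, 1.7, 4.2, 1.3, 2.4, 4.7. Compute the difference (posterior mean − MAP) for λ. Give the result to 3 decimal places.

Σ times = 26.4. Posterior: Gamma(shape = 1.9+8 = 9.9, rate = 5.4+26.4 = 31.8).
Mode = (α−1)/β = 8.9/31.8 = 0.280.
Mean = α/β = 9.9/31.8 = 0.311.
Difference = 0.311 − 0.280 = 0.031.

0.031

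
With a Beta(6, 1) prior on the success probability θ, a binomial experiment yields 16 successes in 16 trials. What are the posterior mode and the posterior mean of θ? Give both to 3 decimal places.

Posterior: Beta(6+16, 1+0) = Beta(22, 1).
Since β = 1 ≤ 1 and α > 1, the Beta density is monotone increasing on [0,1]; the mode is at 1.
Mean = 22/(22+1) = 0.957.
Left-skewed posterior ⇒ mean < mode.

MAP: 1.000. Posterior mean: 0.957.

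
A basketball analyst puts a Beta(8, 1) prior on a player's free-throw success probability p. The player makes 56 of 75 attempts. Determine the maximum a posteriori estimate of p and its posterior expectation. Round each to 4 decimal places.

Posterior: Beta(8+56, 1+19) = Beta(64, 20).
Mode = (64−1)/(64+20−2) = 63/82 = 0.7683.
Mean = 64/(64+20) = 64/84 = 0.7619.
Mode > mean: the posterior has a left tail.

maximum a posteriori estimate = 0.7683, posterior expectation = 0.7619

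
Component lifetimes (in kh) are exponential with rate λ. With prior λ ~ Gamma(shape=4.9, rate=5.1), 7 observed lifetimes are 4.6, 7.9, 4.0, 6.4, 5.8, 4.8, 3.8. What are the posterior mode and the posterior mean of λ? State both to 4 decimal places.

Σ times = 37.3. Posterior: Gamma(shape = 4.9+7 = 11.9, rate = 5.1+37.3 = 42.4).
Mode = (α−1)/β = 10.9/42.4 = 0.2571.
Mean = α/β = 11.9/42.4 = 0.2807.

MAP = 0.2571; posterior mean = 0.2807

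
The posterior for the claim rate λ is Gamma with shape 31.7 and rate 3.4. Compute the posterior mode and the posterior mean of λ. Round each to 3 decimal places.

MAP: 9.029. Posterior mean: 9.324.

Mode = (α−1)/β = 30.7/3.4 = 9.029.
Mean = α/β = 31.7/3.4 = 9.324.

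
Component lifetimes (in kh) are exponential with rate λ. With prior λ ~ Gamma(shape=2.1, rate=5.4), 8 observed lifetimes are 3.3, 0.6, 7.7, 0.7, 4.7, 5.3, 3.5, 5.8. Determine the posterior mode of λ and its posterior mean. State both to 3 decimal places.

λ_MAP = 0.246, E[λ|data] = 0.273

Σ times = 31.6. Posterior: Gamma(shape = 2.1+8 = 10.1, rate = 5.4+31.6 = 37.0).
Mode = (α−1)/β = 9.1/37.0 = 0.246.
Mean = α/β = 10.1/37.0 = 0.273.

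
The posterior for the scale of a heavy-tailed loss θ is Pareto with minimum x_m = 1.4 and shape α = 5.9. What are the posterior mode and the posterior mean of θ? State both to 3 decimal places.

MAP: 1.400. Posterior mean: 1.686.

The Pareto density is strictly decreasing on [x_m, ∞), so the mode is x_m = 1.400.
Mean = α·x_m/(α−1) = 5.9·1.4/4.9 = 1.686.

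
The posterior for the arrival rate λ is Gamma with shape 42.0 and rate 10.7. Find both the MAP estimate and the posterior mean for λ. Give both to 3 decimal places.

Mode = (α−1)/β = 41.0/10.7 = 3.832.
Mean = α/β = 42.0/10.7 = 3.925.
Right-skewed posterior ⇒ mode < mean.

MAP = 3.832, posterior mean = 3.925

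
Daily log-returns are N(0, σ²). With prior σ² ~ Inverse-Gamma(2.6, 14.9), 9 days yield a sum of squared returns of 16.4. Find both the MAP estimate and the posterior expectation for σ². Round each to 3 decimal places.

MAP = 2.852; posterior mean = 3.787

Posterior: Inverse-Gamma(shape = 2.6+9/2 = 7.1, scale = 14.9+16.4/2 = 23.1).
Mode = β/(α+1) = 23.1/8.1 = 2.852.
Mean = β/(α−1) = 23.1/6.1 = 3.787.
Mean > mode: the posterior has a right tail.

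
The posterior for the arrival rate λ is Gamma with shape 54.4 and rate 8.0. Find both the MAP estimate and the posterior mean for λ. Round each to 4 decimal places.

Mode = (α−1)/β = 53.4/8.0 = 6.6750.
Mean = α/β = 54.4/8.0 = 6.8000.

λ_MAP = 6.6750, E[λ|data] = 6.8000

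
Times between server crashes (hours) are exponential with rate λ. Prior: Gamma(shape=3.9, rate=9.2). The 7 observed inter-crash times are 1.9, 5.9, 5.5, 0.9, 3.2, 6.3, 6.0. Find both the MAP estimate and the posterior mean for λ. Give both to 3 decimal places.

Σ times = 29.7. Posterior: Gamma(shape = 3.9+7 = 10.9, rate = 9.2+29.7 = 38.9).
Mode = (α−1)/β = 9.9/38.9 = 0.254.
Mean = α/β = 10.9/38.9 = 0.280.
Mean > mode: the posterior has a right tail.

MAP = 0.254, posterior mean = 0.280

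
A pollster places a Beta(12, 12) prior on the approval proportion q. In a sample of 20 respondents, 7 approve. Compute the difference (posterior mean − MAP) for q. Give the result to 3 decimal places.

Posterior: Beta(12+7, 12+13) = Beta(19, 25).
Mode = (19−1)/(19+25−2) = 18/42 = 0.429.
Mean = 19/(19+25) = 19/44 = 0.432.
Difference = 0.432 − 0.429 = 0.003.
The mean is pulled above the mode by the posterior's right skew.

0.003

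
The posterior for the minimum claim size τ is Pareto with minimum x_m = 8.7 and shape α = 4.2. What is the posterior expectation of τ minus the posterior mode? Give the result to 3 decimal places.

2.719

The Pareto density is strictly decreasing on [x_m, ∞), so the mode is x_m = 8.700.
Mean = α·x_m/(α−1) = 4.2·8.7/3.2 = 11.419.
Difference = 11.419 − 8.700 = 2.719.
Mean > mode: the posterior has a right tail.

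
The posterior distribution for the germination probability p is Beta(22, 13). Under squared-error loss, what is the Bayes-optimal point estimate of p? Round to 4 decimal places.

Mode = (22−1)/(22+13−2) = 21/33 = 0.6364.
Mean = 22/(22+13) = 22/35 = 0.6286.
Squared-error loss ⇒ the optimal estimator is the posterior mean.

0.6286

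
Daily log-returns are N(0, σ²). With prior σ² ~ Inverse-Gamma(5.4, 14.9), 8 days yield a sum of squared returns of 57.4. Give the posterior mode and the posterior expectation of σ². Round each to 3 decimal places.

Posterior: Inverse-Gamma(shape = 5.4+8/2 = 9.4, scale = 14.9+57.4/2 = 43.6).
Mode = β/(α+1) = 43.6/10.4 = 4.192.
Mean = β/(α−1) = 43.6/8.4 = 5.190.
The posterior is right-skewed, so the mean exceeds the mode.

MAP: 4.192. Posterior mean: 5.190.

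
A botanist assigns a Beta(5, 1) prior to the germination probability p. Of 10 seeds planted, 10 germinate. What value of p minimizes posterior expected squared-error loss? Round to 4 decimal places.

0.9375

Posterior: Beta(5+10, 1+0) = Beta(15, 1).
Since β = 1 ≤ 1 and α > 1, the Beta density is monotone increasing on [0,1]; the mode is at 1.
Mean = 15/(15+1) = 0.9375.
Squared-error loss ⇒ the optimal estimator is the posterior mean.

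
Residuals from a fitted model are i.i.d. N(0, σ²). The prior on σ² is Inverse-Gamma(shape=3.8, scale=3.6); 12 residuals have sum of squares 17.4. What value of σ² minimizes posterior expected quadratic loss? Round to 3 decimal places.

Posterior: Inverse-Gamma(shape = 3.8+12/2 = 9.8, scale = 3.6+17.4/2 = 12.3).
Mode = β/(α+1) = 12.3/10.8 = 1.139.
Mean = β/(α−1) = 12.3/8.8 = 1.398.
Quadratic loss ⇒ the optimal estimator is the posterior mean.

1.398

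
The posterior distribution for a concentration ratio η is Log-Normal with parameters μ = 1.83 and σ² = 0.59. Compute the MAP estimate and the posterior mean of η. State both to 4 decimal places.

η_MAP = 3.4556, E[η|data] = 8.3729

Mode = exp(μ − σ²) = exp(1.24) = 3.4556.
Mean = exp(μ + σ²/2) = exp(2.125) = 8.3729.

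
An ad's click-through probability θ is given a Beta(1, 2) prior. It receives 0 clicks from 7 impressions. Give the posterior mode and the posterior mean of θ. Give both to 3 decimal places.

θ_MAP = 0.000, E[θ|data] = 0.100

Posterior: Beta(1+0, 2+7) = Beta(1, 9).
Since α = 1 ≤ 1 and β > 1, the Beta density is monotone decreasing on [0,1]; the mode is at 0.
Mean = 1/(1+9) = 0.100.
The posterior is right-skewed, so the mean exceeds the mode.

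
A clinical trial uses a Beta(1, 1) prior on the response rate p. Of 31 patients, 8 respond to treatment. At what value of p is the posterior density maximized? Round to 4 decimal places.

0.2581

Posterior: Beta(1+8, 1+23) = Beta(9, 24).
Mode = (9−1)/(9+24−2) = 8/31 = 0.2581.
With a flat prior the MAP equals the MLE, 8/31.
Mean = 9/(9+24) = 9/33 = 0.2727.
This is the posterior mode — the MAP estimate.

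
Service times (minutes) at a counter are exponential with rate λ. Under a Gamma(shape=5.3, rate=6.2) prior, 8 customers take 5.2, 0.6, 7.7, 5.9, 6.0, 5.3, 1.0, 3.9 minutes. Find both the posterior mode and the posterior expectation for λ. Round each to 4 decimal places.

Σ times = 35.6. Posterior: Gamma(shape = 5.3+8 = 13.3, rate = 6.2+35.6 = 41.8).
Mode = (α−1)/β = 12.3/41.8 = 0.2943.
Mean = α/β = 13.3/41.8 = 0.3182.
The mean is pulled above the mode by the posterior's right skew.

MAP: 0.2943. Posterior mean: 0.3182.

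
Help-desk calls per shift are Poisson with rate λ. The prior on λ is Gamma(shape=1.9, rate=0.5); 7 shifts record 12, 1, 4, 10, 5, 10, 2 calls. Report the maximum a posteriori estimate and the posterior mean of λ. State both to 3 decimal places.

Σ counts = 44. Posterior: Gamma(shape = 1.9+44 = 45.9, rate = 0.5+7 = 7.5).
Mode = (α−1)/β = 44.9/7.5 = 5.987.
Mean = α/β = 45.9/7.5 = 6.120.

λ_MAP = 5.987, E[λ|data] = 6.120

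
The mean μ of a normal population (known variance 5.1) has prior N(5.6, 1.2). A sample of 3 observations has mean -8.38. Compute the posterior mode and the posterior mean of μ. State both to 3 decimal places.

MAP = -0.185; posterior mean = -0.185

Posterior for μ is Normal. Precision-weighted mean: (1/1.2·5.6 + 3/5.1·-8.38) / (1/1.2 + 3/5.1) = -0.185.
A Normal posterior is symmetric, so mode = mean.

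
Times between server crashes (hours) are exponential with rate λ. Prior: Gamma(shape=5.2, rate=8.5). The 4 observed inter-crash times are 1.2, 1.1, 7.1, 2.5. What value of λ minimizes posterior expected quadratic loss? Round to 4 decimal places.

0.4510

Σ times = 11.9. Posterior: Gamma(shape = 5.2+4 = 9.2, rate = 8.5+11.9 = 20.4).
Mode = (α−1)/β = 8.2/20.4 = 0.4020.
Mean = α/β = 9.2/20.4 = 0.4510.
Quadratic loss ⇒ the optimal estimator is the posterior mean.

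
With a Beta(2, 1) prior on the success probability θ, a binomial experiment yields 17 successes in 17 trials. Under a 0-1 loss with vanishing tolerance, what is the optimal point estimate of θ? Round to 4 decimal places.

1.0000

Posterior: Beta(2+17, 1+0) = Beta(19, 1).
Since β = 1 ≤ 1 and α > 1, the Beta density is monotone increasing on [0,1]; the mode is at 1.
Mean = 19/(19+1) = 0.9500.
This is the posterior mode — the MAP estimate.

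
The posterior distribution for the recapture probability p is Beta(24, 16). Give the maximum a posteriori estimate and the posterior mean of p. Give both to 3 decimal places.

MAP = 0.605; posterior mean = 0.600

Mode = (24−1)/(24+16−2) = 23/38 = 0.605.
Mean = 24/(24+16) = 24/40 = 0.600.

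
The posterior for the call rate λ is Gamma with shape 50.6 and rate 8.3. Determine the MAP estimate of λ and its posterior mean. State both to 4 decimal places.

Mode = (α−1)/β = 49.6/8.3 = 5.9759.
Mean = α/β = 50.6/8.3 = 6.0964.

MAP = 5.9759; posterior mean = 6.0964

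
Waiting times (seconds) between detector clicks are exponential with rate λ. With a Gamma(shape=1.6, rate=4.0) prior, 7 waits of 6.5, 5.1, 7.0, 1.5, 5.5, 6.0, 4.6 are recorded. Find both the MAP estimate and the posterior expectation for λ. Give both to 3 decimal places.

Σ times = 36.2. Posterior: Gamma(shape = 1.6+7 = 8.6, rate = 4.0+36.2 = 40.2).
Mode = (α−1)/β = 7.6/40.2 = 0.189.
Mean = α/β = 8.6/40.2 = 0.214.

λ_MAP = 0.189, E[λ|data] = 0.214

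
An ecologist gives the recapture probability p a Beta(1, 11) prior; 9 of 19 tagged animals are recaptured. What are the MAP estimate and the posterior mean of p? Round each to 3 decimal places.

Posterior: Beta(1+9, 11+10) = Beta(10, 21).
Mode = (10−1)/(10+21−2) = 9/29 = 0.310.
Mean = 10/(10+21) = 10/31 = 0.323.
Mean > mode: the posterior has a right tail.

p_MAP = 0.310, E[p|data] = 0.323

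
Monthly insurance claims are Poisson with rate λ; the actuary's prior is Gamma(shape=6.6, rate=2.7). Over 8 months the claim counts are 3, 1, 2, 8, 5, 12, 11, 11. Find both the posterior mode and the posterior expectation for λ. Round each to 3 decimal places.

λ_MAP = 5.477, E[λ|data] = 5.570

Σ counts = 53. Posterior: Gamma(shape = 6.6+53 = 59.6, rate = 2.7+8 = 10.7).
Mode = (α−1)/β = 58.6/10.7 = 5.477.
Mean = α/β = 59.6/10.7 = 5.570.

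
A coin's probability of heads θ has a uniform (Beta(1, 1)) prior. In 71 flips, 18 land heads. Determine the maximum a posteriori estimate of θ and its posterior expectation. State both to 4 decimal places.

MAP = 0.2535, posterior mean = 0.2603

Posterior: Beta(1+18, 1+53) = Beta(19, 54).
Mode = (19−1)/(19+54−2) = 18/71 = 0.2535.
With a flat prior the MAP equals the MLE, 18/71.
Mean = 19/(19+54) = 19/73 = 0.2603.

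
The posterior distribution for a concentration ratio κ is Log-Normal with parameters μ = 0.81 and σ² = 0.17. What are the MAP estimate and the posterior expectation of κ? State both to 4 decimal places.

MAP: 1.8965. Posterior mean: 2.4473.

Mode = exp(μ − σ²) = exp(0.64) = 1.8965.
Mean = exp(μ + σ²/2) = exp(0.895) = 2.4473.
The mean is pulled above the mode by the posterior's right skew.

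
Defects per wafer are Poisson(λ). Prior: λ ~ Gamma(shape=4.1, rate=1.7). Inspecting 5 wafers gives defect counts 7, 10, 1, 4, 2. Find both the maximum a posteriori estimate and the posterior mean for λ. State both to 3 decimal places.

maximum a posteriori estimate = 4.045, posterior mean = 4.194

Σ counts = 24. Posterior: Gamma(shape = 4.1+24 = 28.1, rate = 1.7+5 = 6.7).
Mode = (α−1)/β = 27.1/6.7 = 4.045.
Mean = α/β = 28.1/6.7 = 4.194.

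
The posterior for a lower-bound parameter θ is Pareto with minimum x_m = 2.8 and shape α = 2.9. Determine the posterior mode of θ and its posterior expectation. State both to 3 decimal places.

MAP = 2.800; posterior mean = 4.274

The Pareto density is strictly decreasing on [x_m, ∞), so the mode is x_m = 2.800.
Mean = α·x_m/(α−1) = 2.9·2.8/1.9 = 4.274.
Right-skewed posterior ⇒ mode < mean.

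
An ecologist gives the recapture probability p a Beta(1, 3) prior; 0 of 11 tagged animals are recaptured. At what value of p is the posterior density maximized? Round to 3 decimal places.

0.000

Posterior: Beta(1+0, 3+11) = Beta(1, 14).
Since α = 1 ≤ 1 and β > 1, the Beta density is monotone decreasing on [0,1]; the mode is at 0.
Mean = 1/(1+14) = 0.067.
This is the posterior mode — the MAP estimate.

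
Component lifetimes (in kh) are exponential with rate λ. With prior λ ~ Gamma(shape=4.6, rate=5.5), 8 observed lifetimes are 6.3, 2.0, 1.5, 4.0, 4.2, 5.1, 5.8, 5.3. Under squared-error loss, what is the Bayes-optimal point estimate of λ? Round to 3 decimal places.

Σ times = 34.2. Posterior: Gamma(shape = 4.6+8 = 12.6, rate = 5.5+34.2 = 39.7).
Mode = (α−1)/β = 11.6/39.7 = 0.292.
Mean = α/β = 12.6/39.7 = 0.317.
Squared-error loss ⇒ the optimal estimator is the posterior mean.

0.317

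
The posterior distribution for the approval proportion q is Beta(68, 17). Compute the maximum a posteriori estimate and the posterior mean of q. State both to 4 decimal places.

MAP = 0.8072; posterior mean = 0.8000

Mode = (68−1)/(68+17−2) = 67/83 = 0.8072.
Mean = 68/(68+17) = 68/85 = 0.8000.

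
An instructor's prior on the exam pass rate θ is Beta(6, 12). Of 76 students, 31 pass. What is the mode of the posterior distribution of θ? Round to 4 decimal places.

0.3913

Posterior: Beta(6+31, 12+45) = Beta(37, 57).
Mode = (37−1)/(37+57−2) = 36/92 = 0.3913.
Mean = 37/(37+57) = 37/94 = 0.3936.
This is the posterior mode — the MAP estimate.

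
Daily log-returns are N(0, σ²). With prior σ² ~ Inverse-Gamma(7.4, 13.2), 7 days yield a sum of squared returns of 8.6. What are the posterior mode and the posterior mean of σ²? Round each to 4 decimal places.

MAP = 1.4706, posterior mean = 1.7677

Posterior: Inverse-Gamma(shape = 7.4+7/2 = 10.9, scale = 13.2+8.6/2 = 17.5).
Mode = β/(α+1) = 17.5/11.9 = 1.4706.
Mean = β/(α−1) = 17.5/9.9 = 1.7677.
The mean is pulled above the mode by the posterior's right skew.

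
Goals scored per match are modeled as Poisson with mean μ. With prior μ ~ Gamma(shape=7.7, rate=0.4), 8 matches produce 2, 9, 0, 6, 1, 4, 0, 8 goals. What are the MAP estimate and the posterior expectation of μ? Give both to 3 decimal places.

Σ counts = 30. Posterior: Gamma(shape = 7.7+30 = 37.7, rate = 0.4+8 = 8.4).
Mode = (α−1)/β = 36.7/8.4 = 4.369.
Mean = α/β = 37.7/8.4 = 4.488.
The posterior is right-skewed, so the mean exceeds the mode.

MAP = 4.369; posterior mean = 4.488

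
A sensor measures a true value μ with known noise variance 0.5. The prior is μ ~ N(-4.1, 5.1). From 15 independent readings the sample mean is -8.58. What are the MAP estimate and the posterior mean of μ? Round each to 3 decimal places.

μ_MAP = -8.551, E[μ|data] = -8.551

Posterior for μ is Normal. Precision-weighted mean: (1/5.1·-4.1 + 15/0.5·-8.58) / (1/5.1 + 15/0.5) = -8.551.
A Normal posterior is symmetric, so mode = mean.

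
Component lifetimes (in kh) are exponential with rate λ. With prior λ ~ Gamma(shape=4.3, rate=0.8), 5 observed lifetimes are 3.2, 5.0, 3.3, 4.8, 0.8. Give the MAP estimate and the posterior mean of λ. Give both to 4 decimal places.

Σ times = 17.1. Posterior: Gamma(shape = 4.3+5 = 9.3, rate = 0.8+17.1 = 17.9).
Mode = (α−1)/β = 8.3/17.9 = 0.4637.
Mean = α/β = 9.3/17.9 = 0.5196.

MAP = 0.4637, posterior mean = 0.5196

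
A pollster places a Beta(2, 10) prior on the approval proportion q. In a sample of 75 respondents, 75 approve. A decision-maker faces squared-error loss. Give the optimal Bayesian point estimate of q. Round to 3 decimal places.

Posterior: Beta(2+75, 10+0) = Beta(77, 10).
Mode = (77−1)/(77+10−2) = 76/85 = 0.894.
Mean = 77/(77+10) = 77/87 = 0.885.
Squared-error loss ⇒ the optimal estimator is the posterior mean.

0.885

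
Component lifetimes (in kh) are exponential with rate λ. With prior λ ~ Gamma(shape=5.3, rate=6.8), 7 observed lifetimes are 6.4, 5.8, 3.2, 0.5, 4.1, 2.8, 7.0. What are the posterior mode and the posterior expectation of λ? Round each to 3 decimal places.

MAP: 0.309. Posterior mean: 0.336.

Σ times = 29.8. Posterior: Gamma(shape = 5.3+7 = 12.3, rate = 6.8+29.8 = 36.6).
Mode = (α−1)/β = 11.3/36.6 = 0.309.
Mean = α/β = 12.3/36.6 = 0.336.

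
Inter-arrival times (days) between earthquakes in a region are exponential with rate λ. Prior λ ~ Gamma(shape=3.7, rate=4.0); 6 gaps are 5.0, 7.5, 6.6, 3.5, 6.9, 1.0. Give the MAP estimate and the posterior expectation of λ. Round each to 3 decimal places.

Σ times = 30.5. Posterior: Gamma(shape = 3.7+6 = 9.7, rate = 4.0+30.5 = 34.5).
Mode = (α−1)/β = 8.7/34.5 = 0.252.
Mean = α/β = 9.7/34.5 = 0.281.
Right-skewed posterior ⇒ mode < mean.

MAP = 0.252, posterior mean = 0.281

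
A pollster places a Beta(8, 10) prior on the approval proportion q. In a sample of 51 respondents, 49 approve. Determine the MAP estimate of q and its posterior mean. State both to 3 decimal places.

Posterior: Beta(8+49, 10+2) = Beta(57, 12).
Mode = (57−1)/(57+12−2) = 56/67 = 0.836.
Mean = 57/(57+12) = 57/69 = 0.826.
The posterior is left-skewed, so the mode exceeds the mean.

MAP: 0.836. Posterior mean: 0.826.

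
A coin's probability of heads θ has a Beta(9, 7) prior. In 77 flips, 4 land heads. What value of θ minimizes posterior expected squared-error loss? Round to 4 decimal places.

0.1398

Posterior: Beta(9+4, 7+73) = Beta(13, 80).
Mode = (13−1)/(13+80−2) = 12/91 = 0.1319.
Mean = 13/(13+80) = 13/93 = 0.1398.
Squared-error loss ⇒ the optimal estimator is the posterior mean.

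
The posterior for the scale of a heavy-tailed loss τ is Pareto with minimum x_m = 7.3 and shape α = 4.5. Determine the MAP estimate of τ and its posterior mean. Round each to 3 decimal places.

MAP estimate = 7.300, posterior mean = 9.386

The Pareto density is strictly decreasing on [x_m, ∞), so the mode is x_m = 7.300.
Mean = α·x_m/(α−1) = 4.5·7.3/3.5 = 9.386.
Right-skewed posterior ⇒ mode < mean.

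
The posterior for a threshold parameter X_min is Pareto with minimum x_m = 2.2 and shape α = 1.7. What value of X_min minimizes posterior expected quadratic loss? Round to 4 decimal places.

5.3429

The Pareto density is strictly decreasing on [x_m, ∞), so the mode is x_m = 2.2000.
Mean = α·x_m/(α−1) = 1.7·2.2/0.7 = 5.3429.
Quadratic loss ⇒ the optimal estimator is the posterior mean.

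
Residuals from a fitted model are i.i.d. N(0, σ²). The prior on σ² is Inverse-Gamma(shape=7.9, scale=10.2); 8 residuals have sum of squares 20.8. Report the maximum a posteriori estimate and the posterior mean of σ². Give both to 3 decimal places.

MAP: 1.597. Posterior mean: 1.890.

Posterior: Inverse-Gamma(shape = 7.9+8/2 = 11.9, scale = 10.2+20.8/2 = 20.6).
Mode = β/(α+1) = 20.6/12.9 = 1.597.
Mean = β/(α−1) = 20.6/10.9 = 1.890.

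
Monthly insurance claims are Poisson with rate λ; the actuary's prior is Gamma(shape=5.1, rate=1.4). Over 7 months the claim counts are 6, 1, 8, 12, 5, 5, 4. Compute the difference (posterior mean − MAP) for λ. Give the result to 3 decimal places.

Σ counts = 41. Posterior: Gamma(shape = 5.1+41 = 46.1, rate = 1.4+7 = 8.4).
Mode = (α−1)/β = 45.1/8.4 = 5.369.
Mean = α/β = 46.1/8.4 = 5.488.
Difference = 5.488 − 5.369 = 0.119.
The mean is pulled above the mode by the posterior's right skew.

0.119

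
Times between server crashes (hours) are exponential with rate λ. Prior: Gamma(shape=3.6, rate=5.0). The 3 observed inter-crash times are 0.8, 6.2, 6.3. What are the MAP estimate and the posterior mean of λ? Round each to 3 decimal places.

Σ times = 13.3. Posterior: Gamma(shape = 3.6+3 = 6.6, rate = 5.0+13.3 = 18.3).
Mode = (α−1)/β = 5.6/18.3 = 0.306.
Mean = α/β = 6.6/18.3 = 0.361.
Right-skewed posterior ⇒ mode < mean.

MAP: 0.306. Posterior mean: 0.361.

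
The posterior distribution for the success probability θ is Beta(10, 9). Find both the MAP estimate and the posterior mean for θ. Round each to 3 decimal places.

MAP estimate = 0.529, posterior mean = 0.526

Mode = (10−1)/(10+9−2) = 9/17 = 0.529.
Mean = 10/(10+9) = 10/19 = 0.526.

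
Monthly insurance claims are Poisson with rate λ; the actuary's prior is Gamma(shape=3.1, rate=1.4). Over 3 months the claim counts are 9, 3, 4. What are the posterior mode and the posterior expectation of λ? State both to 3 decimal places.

Σ counts = 16. Posterior: Gamma(shape = 3.1+16 = 19.1, rate = 1.4+3 = 4.4).
Mode = (α−1)/β = 18.1/4.4 = 4.114.
Mean = α/β = 19.1/4.4 = 4.341.

MAP = 4.114; posterior mean = 4.341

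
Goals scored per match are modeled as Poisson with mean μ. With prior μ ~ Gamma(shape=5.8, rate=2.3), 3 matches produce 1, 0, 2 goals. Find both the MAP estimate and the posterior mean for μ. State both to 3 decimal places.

MAP = 1.472; posterior mean = 1.660

Σ counts = 3. Posterior: Gamma(shape = 5.8+3 = 8.8, rate = 2.3+3 = 5.3).
Mode = (α−1)/β = 7.8/5.3 = 1.472.
Mean = α/β = 8.8/5.3 = 1.660.
The posterior is right-skewed, so the mean exceeds the mode.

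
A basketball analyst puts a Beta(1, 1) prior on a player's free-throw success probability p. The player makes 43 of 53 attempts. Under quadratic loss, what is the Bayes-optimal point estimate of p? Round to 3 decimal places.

Posterior: Beta(1+43, 1+10) = Beta(44, 11).
Mode = (44−1)/(44+11−2) = 43/53 = 0.811.
With a flat prior the MAP equals the MLE, 43/53.
Mean = 44/(44+11) = 44/55 = 0.800.
Quadratic loss ⇒ the optimal estimator is the posterior mean.

0.800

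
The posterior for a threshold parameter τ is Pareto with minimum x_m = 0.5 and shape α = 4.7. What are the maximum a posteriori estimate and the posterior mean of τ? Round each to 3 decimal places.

τ_MAP = 0.500, E[τ|data] = 0.635

The Pareto density is strictly decreasing on [x_m, ∞), so the mode is x_m = 0.500.
Mean = α·x_m/(α−1) = 4.7·0.5/3.7 = 0.635.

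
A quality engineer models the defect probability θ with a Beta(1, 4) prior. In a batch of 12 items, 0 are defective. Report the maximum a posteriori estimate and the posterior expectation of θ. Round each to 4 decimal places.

MAP = 0.0000, posterior mean = 0.0588

Posterior: Beta(1+0, 4+12) = Beta(1, 16).
Since α = 1 ≤ 1 and β > 1, the Beta density is monotone decreasing on [0,1]; the mode is at 0.
Mean = 1/(1+16) = 0.0588.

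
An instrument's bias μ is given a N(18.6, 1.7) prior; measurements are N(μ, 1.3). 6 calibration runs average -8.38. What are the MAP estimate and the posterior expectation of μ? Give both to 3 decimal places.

MAP estimate = -5.330, posterior expectation = -5.330

Posterior for μ is Normal. Precision-weighted mean: (1/1.7·18.6 + 6/1.3·-8.38) / (1/1.7 + 6/1.3) = -5.330.
A Normal posterior is symmetric, so mode = mean.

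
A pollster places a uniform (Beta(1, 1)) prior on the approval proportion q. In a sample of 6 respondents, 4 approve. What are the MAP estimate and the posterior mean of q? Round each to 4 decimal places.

Posterior: Beta(1+4, 1+2) = Beta(5, 3).
Mode = (5−1)/(5+3−2) = 4/6 = 0.6667.
Mean = 5/(5+3) = 5/8 = 0.6250.
Left-skewed posterior ⇒ mean < mode.

q_MAP = 0.6667, E[q|data] = 0.6250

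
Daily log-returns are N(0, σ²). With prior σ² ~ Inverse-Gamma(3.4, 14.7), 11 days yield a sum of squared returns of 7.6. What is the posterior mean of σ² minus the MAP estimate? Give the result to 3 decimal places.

0.473

Posterior: Inverse-Gamma(shape = 3.4+11/2 = 8.9, scale = 14.7+7.6/2 = 18.5).
Mode = β/(α+1) = 18.5/9.9 = 1.869.
Mean = β/(α−1) = 18.5/7.9 = 2.342.
Difference = 2.342 − 1.869 = 0.473.
The posterior is right-skewed, so the mean exceeds the mode.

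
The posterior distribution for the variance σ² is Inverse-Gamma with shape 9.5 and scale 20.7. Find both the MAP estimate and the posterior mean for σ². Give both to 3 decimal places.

Mode = β/(α+1) = 20.7/10.5 = 1.971.
Mean = β/(α−1) = 20.7/8.5 = 2.435.
The mean is pulled above the mode by the posterior's right skew.

MAP = 1.971, posterior mean = 2.435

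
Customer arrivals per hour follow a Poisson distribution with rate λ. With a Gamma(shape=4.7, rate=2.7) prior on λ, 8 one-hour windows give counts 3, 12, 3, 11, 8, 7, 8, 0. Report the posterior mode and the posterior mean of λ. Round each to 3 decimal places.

Σ counts = 52. Posterior: Gamma(shape = 4.7+52 = 56.7, rate = 2.7+8 = 10.7).
Mode = (α−1)/β = 55.7/10.7 = 5.206.
Mean = α/β = 56.7/10.7 = 5.299.

MAP = 5.206; posterior mean = 5.299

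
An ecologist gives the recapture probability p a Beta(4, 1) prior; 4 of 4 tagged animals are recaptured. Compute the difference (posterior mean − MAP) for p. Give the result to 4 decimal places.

Posterior: Beta(4+4, 1+0) = Beta(8, 1).
Since β = 1 ≤ 1 and α > 1, the Beta density is monotone increasing on [0,1]; the mode is at 1.
Mean = 8/(8+1) = 0.8889.
Difference = 0.8889 − 1.0000 = -0.1111.

-0.1111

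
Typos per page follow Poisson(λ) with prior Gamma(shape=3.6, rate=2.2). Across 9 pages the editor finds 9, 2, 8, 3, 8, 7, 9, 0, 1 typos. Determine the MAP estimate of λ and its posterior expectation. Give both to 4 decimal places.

Σ counts = 47. Posterior: Gamma(shape = 3.6+47 = 50.6, rate = 2.2+9 = 11.2).
Mode = (α−1)/β = 49.6/11.2 = 4.4286.
Mean = α/β = 50.6/11.2 = 4.5179.

λ_MAP = 4.4286, E[λ|data] = 4.5179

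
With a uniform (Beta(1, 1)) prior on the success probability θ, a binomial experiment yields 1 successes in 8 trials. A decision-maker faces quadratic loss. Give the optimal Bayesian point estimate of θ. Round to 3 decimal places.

0.200

Posterior: Beta(1+1, 1+7) = Beta(2, 8).
Mode = (2−1)/(2+8−2) = 1/8 = 0.125.
With a flat prior the MAP equals the MLE, 1/8.
Mean = 2/(2+8) = 2/10 = 0.200.
Quadratic loss ⇒ the optimal estimator is the posterior mean.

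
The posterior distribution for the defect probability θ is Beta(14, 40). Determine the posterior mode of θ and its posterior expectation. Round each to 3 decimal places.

MAP = 0.250; posterior mean = 0.259

Mode = (14−1)/(14+40−2) = 13/52 = 0.250.
Mean = 14/(14+40) = 14/54 = 0.259.
Mean > mode: the posterior has a right tail.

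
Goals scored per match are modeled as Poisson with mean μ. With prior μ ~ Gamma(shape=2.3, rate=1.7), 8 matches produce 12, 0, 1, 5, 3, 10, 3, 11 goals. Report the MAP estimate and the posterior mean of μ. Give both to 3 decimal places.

Σ counts = 45. Posterior: Gamma(shape = 2.3+45 = 47.3, rate = 1.7+8 = 9.7).
Mode = (α−1)/β = 46.3/9.7 = 4.773.
Mean = α/β = 47.3/9.7 = 4.876.
The mean is pulled above the mode by the posterior's right skew.

MAP: 4.773. Posterior mean: 4.876.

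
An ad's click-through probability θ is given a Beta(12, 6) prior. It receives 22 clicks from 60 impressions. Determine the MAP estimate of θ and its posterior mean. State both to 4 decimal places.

MAP = 0.4342; posterior mean = 0.4359

Posterior: Beta(12+22, 6+38) = Beta(34, 44).
Mode = (34−1)/(34+44−2) = 33/76 = 0.4342.
Mean = 34/(34+44) = 34/78 = 0.4359.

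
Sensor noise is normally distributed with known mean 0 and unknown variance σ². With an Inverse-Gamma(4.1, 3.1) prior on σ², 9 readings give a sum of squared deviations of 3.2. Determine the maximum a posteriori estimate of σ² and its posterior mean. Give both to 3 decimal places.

σ²_MAP = 0.490, E[σ²|data] = 0.618

Posterior: Inverse-Gamma(shape = 4.1+9/2 = 8.6, scale = 3.1+3.2/2 = 4.7).
Mode = β/(α+1) = 4.7/9.6 = 0.490.
Mean = β/(α−1) = 4.7/7.6 = 0.618.
Right-skewed posterior ⇒ mode < mean.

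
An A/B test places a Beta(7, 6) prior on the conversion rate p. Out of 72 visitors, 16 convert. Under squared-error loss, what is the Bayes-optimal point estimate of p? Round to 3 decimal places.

0.271

Posterior: Beta(7+16, 6+56) = Beta(23, 62).
Mode = (23−1)/(23+62−2) = 22/83 = 0.265.
Mean = 23/(23+62) = 23/85 = 0.271.
Squared-error loss ⇒ the optimal estimator is the posterior mean.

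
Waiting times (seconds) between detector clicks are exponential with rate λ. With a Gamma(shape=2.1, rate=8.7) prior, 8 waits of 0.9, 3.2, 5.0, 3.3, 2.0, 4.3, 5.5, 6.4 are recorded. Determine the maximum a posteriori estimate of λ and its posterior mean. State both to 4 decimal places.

MAP = 0.2316, posterior mean = 0.2570

Σ times = 30.6. Posterior: Gamma(shape = 2.1+8 = 10.1, rate = 8.7+30.6 = 39.3).
Mode = (α−1)/β = 9.1/39.3 = 0.2316.
Mean = α/β = 10.1/39.3 = 0.2570.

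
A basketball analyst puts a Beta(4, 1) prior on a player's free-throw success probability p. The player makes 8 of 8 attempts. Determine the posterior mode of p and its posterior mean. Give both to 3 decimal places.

MAP = 1.000, posterior mean = 0.923

Posterior: Beta(4+8, 1+0) = Beta(12, 1).
Since β = 1 ≤ 1 and α > 1, the Beta density is monotone increasing on [0,1]; the mode is at 1.
Mean = 12/(12+1) = 0.923.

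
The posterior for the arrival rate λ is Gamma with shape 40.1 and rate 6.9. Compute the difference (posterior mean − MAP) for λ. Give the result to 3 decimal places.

0.145

Mode = (α−1)/β = 39.1/6.9 = 5.667.
Mean = α/β = 40.1/6.9 = 5.812.
Difference = 5.812 − 5.667 = 0.145.
The posterior is right-skewed, so the mean exceeds the mode.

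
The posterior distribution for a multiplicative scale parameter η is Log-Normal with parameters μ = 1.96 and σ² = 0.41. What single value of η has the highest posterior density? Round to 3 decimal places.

Mode = exp(μ − σ²) = exp(1.55) = 4.711.
Mean = exp(μ + σ²/2) = exp(2.165) = 8.715.
This is the posterior mode — the MAP estimate.

4.711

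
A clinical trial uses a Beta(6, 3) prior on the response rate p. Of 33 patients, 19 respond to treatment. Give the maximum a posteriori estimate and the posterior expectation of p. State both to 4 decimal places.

Posterior: Beta(6+19, 3+14) = Beta(25, 17).
Mode = (25−1)/(25+17−2) = 24/40 = 0.6000.
Mean = 25/(25+17) = 25/42 = 0.5952.

p_MAP = 0.6000, E[p|data] = 0.5952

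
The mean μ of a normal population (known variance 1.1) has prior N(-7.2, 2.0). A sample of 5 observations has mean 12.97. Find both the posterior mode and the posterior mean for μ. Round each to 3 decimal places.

Posterior for μ is Normal. Precision-weighted mean: (1/2.0·-7.2 + 5/1.1·12.97) / (1/2.0 + 5/1.1) = 10.971.
A Normal posterior is symmetric, so mode = mean.

MAP = 10.971; posterior mean = 10.971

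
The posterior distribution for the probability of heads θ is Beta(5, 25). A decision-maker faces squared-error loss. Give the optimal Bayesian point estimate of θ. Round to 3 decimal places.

Mode = (5−1)/(5+25−2) = 4/28 = 0.143.
Mean = 5/(5+25) = 5/30 = 0.167.
Squared-error loss ⇒ the optimal estimator is the posterior mean.

0.167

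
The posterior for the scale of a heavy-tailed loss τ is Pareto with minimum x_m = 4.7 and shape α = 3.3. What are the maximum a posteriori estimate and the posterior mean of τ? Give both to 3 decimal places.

MAP: 4.700. Posterior mean: 6.743.

The Pareto density is strictly decreasing on [x_m, ∞), so the mode is x_m = 4.700.
Mean = α·x_m/(α−1) = 3.3·4.7/2.3 = 6.743.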